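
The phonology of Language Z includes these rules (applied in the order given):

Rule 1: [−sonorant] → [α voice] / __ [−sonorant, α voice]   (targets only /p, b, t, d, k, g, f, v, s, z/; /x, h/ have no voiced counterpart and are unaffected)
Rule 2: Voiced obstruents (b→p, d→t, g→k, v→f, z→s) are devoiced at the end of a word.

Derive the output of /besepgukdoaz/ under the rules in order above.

Rule 1 (regressive voicing assimilation): /p/ precedes the voiced obstruent /g/, so it voices to [b] by assimilation. /k/ precedes the voiced obstruent /d/, so it voices to [g] by assimilation. /besepgukdoaz/ → besebgugdoaz.
Rule 2 (final devoicing): /z/ is a voiced obstruent in word-final position, so it devoices to [s]. /besebgugdoaz/ → besebgugdoas.

besebgugdoas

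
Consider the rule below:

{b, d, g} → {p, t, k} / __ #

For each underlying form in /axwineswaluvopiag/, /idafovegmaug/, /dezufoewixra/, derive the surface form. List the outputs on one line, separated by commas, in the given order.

/axwineswaluvopiag/: /g/ is a voiced stop in word-final position, so it devoices to [k]. → [axwineswaluvopiak].
/idafovegmaug/: /g/ is a voiced stop in word-final position, so it devoices to [k]. → [idafovegmauk].
/dezufoewixra/: the rule's environment is not met; surfaces unchanged as [dezufoewixra].

axwineswaluvopiak, idafovegmauk, dezufoewixra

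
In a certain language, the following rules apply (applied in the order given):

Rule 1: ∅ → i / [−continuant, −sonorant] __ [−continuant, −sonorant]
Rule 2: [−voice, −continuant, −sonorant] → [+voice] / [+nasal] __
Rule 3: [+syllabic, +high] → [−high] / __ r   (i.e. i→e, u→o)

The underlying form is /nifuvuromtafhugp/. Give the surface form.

Rule 1 (stop-cluster i-epenthesis): /g/ and /p/ form a stop–stop cluster, so [i] is inserted between them. /nifuvuromtafhugp/ → nifuvuromtafhugip.
Rule 2 (post-nasal voicing): /t/ is a voiceless stop immediately after the nasal /m/, so it voices to [d]. /nifuvuromtafhugip/ → nifuvuromdafhugip.
Rule 3 (pre-rhotic lowering): /u/ is a high vowel immediately before /r/, so it lowers to [o]. /nifuvuromdafhugip/ → nifuvoromdafhugip.

nifuvoromdafhugip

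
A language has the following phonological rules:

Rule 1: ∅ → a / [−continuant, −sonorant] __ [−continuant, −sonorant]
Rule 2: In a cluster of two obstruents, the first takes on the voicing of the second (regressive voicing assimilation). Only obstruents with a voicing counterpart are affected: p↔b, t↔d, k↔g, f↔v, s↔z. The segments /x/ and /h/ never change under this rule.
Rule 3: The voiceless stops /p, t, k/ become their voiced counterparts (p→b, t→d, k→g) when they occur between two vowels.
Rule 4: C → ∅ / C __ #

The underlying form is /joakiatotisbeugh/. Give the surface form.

joagiadodizbeuk

Rule 1 (stop-cluster a-epenthesis): no segment meets the environment; /joakiatotisbeugh/ is unchanged.
Rule 2 (regressive voicing assimilation): /s/ precedes the voiced obstruent /b/, so it voices to [z] by assimilation. /g/ precedes the voiceless obstruent /h/, so it devoices to [k] by assimilation. /joakiatotisbeugh/ → joakiatotizbeukh.
Rule 3 (intervocalic voicing): /k/ is a voiceless stop between vowels /a/ and /i/, so it voices to [g]. /t/ is a voiceless stop between vowels /a/ and /o/, so it voices to [d]. /t/ is a voiceless stop between vowels /o/ and /i/, so it voices to [d]. /joakiatotizbeukh/ → joagiadodizbeukh.
Rule 4 (final cluster simplification): /h/ is the second consonant of a word-final cluster /kh/, so it deletes. /joagiadodizbeukh/ → joagiadodizbeuk.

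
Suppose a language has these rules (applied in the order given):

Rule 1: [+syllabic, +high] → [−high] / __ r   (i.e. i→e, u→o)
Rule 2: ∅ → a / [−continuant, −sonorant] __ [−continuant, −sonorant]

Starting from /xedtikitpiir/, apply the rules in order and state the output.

Rule 1 (pre-rhotic lowering): /i/ is a high vowel immediately before /r/, so it lowers to [e]. /xedtikitpiir/ → xedtikitpier.
Rule 2 (stop-cluster a-epenthesis): /d/ and /t/ form a stop–stop cluster, so [a] is inserted between them. /t/ and /p/ form a stop–stop cluster, so [a] is inserted between them. /xedtikitpier/ → xedatikitapier.

xedatikitapier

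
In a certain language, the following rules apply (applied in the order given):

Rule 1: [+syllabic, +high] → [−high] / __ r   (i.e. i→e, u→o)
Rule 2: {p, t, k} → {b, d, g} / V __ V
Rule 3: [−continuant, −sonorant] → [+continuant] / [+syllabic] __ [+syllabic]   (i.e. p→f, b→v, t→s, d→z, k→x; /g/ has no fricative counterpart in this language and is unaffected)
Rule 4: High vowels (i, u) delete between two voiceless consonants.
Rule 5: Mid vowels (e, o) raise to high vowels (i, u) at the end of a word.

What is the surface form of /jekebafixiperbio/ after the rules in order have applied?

jegevafxiverbiu

Rule 1 (pre-rhotic lowering): no segment meets the environment; /jekebafixiperbio/ is unchanged.
Rule 2 (intervocalic voicing): /k/ is a voiceless stop between vowels /e/ and /e/, so it voices to [g]. /p/ is a voiceless stop between vowels /i/ and /e/, so it voices to [b]. /jekebafixiperbio/ → jegebafixiberbio.
Rule 3 (intervocalic spirantization): /b/ is a stop between vowels /e/ and /a/, so it spirantizes to the fricative [v]. /b/ is a stop between vowels /i/ and /e/, so it spirantizes to the fricative [v]. /jegebafixiberbio/ → jegevafixiverbio.
Rule 4 (high vowel syncope): /i/ is a high vowel flanked by voiceless consonants /f/ and /x/, so it deletes. /jegevafixiverbio/ → jegevafxiverbio.
Rule 5 (final vowel raising): /o/ is a mid vowel in word-final position, so it raises to [u]. /jegevafxiverbio/ → jegevafxiverbiu.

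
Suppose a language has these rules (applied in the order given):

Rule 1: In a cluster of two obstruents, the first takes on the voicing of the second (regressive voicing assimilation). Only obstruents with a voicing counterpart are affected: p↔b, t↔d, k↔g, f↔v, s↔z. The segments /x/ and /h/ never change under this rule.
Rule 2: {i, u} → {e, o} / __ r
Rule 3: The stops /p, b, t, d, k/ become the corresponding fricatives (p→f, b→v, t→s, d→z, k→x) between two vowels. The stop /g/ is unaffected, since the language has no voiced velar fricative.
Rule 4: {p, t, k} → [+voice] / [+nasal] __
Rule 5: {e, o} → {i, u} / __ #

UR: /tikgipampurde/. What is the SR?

Rule 1 (regressive voicing assimilation): /k/ precedes the voiced obstruent /g/, so it voices to [g] by assimilation. /tikgipampurde/ → tiggipampurde.
Rule 2 (pre-rhotic lowering): /u/ is a high vowel immediately before /r/, so it lowers to [o]. /tiggipampurde/ → tiggipamporde.
Rule 3 (intervocalic spirantization): /p/ is a stop between vowels /i/ and /a/, so it spirantizes to the fricative [f]. /tiggipamporde/ → tiggifamporde.
Rule 4 (post-nasal voicing): /p/ is a voiceless stop immediately after the nasal /m/, so it voices to [b]. /tiggifamporde/ → tiggifamborde.
Rule 5 (final vowel raising): /e/ is a mid vowel in word-final position, so it raises to [i]. /tiggifamborde/ → tiggifambordi.

tiggifambordi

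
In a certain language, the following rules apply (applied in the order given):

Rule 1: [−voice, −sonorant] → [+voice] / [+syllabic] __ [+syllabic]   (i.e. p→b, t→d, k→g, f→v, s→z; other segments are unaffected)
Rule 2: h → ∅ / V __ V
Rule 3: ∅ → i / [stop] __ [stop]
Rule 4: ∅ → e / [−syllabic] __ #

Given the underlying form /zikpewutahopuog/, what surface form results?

Rule 1 (intervocalic voicing): /t/ is a voiceless obstruent between vowels /u/ and /a/, so it voices to [d]. /p/ is a voiceless obstruent between vowels /o/ and /u/, so it voices to [b]. /zikpewutahopuog/ → zikpewudahobuog.
Rule 2 (intervocalic h-deletion): /h/ occurs between vowels /a/ and /o/, so it deletes. /zikpewudahobuog/ → zikpewudaobuog.
Rule 3 (stop-cluster i-epenthesis): /k/ and /p/ form a stop–stop cluster, so [i] is inserted between them. /zikpewudaobuog/ → zikipewudaobuog.
Rule 4 (final e-epenthesis): the form ends in the consonant /g/, so [e] is inserted word-finally. /zikipewudaobuog/ → zikipewudaobuoge.

zikipewudaobuoge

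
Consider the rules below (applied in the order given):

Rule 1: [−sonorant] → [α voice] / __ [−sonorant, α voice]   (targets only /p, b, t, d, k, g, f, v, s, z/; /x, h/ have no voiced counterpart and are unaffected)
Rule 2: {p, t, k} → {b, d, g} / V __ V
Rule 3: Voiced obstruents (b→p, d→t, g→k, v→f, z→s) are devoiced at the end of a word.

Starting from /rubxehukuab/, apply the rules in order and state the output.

rupxehuguap

Rule 1 (regressive voicing assimilation): /b/ precedes the voiceless obstruent /x/, so it devoices to [p] by assimilation. /rubxehukuab/ → rupxehukuab.
Rule 2 (intervocalic voicing): /k/ is a voiceless stop between vowels /u/ and /u/, so it voices to [g]. /rupxehukuab/ → rupxehuguab.
Rule 3 (final devoicing): /b/ is a voiced obstruent in word-final position, so it devoices to [p]. /rupxehuguab/ → rupxehuguap.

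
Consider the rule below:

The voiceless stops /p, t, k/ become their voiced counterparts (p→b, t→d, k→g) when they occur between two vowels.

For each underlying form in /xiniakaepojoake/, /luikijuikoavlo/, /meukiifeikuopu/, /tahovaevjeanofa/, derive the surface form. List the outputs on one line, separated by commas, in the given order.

/xiniakaepojoake/: /k/ is a voiceless stop between vowels /a/ and /a/, so it voices to [g]. /p/ is a voiceless stop between vowels /e/ and /o/, so it voices to [b]. /k/ is a voiceless stop between vowels /a/ and /e/, so it voices to [g]. → [xiniagaebojoage].
/luikijuikoavlo/: /k/ is a voiceless stop between vowels /i/ and /i/, so it voices to [g]. /k/ is a voiceless stop between vowels /i/ and /o/, so it voices to [g]. → [luigijuigoavlo].
/meukiifeikuopu/: /k/ is a voiceless stop between vowels /u/ and /i/, so it voices to [g]. /k/ is a voiceless stop between vowels /i/ and /u/, so it voices to [g]. /p/ is a voiceless stop between vowels /o/ and /u/, so it voices to [b]. → [meugiifeiguobu].
/tahovaevjeanofa/: the rule's environment is not met; surfaces unchanged as [tahovaevjeanofa].

xiniagaebojoage, luigijuigoavlo, meugiifeiguobu, tahovaevjeanofa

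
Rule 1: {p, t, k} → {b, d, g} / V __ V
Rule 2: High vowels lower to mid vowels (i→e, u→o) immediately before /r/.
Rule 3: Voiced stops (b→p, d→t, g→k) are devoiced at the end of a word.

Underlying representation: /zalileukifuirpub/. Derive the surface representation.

Rule 1 (intervocalic voicing): /k/ is a voiceless stop between vowels /u/ and /i/, so it voices to [g]. /zalileukifuirpub/ → zalileugifuirpub.
Rule 2 (pre-rhotic lowering): /i/ is a high vowel immediately before /r/, so it lowers to [e]. /zalileugifuirpub/ → zalileugifuerpub.
Rule 3 (final devoicing): /b/ is a voiced stop in word-final position, so it devoices to [p]. /zalileugifuerpub/ → zalileugifuerpup.

zalileugifuerpup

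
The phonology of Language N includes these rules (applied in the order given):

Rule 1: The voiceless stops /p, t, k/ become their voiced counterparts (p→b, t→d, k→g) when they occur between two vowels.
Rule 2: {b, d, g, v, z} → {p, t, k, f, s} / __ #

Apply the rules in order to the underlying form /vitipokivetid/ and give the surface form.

Rule 1 (intervocalic voicing): /t/ is a voiceless stop between vowels /i/ and /i/, so it voices to [d]. /p/ is a voiceless stop between vowels /i/ and /o/, so it voices to [b]. /k/ is a voiceless stop between vowels /o/ and /i/, so it voices to [g]. /t/ is a voiceless stop between vowels /e/ and /i/, so it voices to [d]. /vitipokivetid/ → vidibogivedid.
Rule 2 (final devoicing): /d/ is a voiced obstruent in word-final position, so it devoices to [t]. /vidibogivedid/ → vidibogivedit.

vidibogivedit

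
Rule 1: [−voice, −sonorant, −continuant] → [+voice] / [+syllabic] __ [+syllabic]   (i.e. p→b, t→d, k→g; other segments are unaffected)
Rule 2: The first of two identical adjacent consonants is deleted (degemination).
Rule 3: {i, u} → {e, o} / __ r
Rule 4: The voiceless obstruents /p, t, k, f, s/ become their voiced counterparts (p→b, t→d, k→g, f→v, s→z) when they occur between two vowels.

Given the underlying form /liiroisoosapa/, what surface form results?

lieroizoozaba

Rule 1 (intervocalic voicing): /p/ is a voiceless stop between vowels /a/ and /a/, so it voices to [b]. /liiroisoosapa/ → liiroisoosaba.
Rule 2 (degemination): no segment meets the environment; /liiroisoosaba/ is unchanged.
Rule 3 (pre-rhotic lowering): /i/ is a high vowel immediately before /r/, so it lowers to [e]. /liiroisoosaba/ → lieroisoosaba.
Rule 4 (intervocalic voicing): /s/ is a voiceless obstruent between vowels /i/ and /o/, so it voices to [z]. /s/ is a voiceless obstruent between vowels /o/ and /a/, so it voices to [z]. /lieroisoosaba/ → lieroizoozaba.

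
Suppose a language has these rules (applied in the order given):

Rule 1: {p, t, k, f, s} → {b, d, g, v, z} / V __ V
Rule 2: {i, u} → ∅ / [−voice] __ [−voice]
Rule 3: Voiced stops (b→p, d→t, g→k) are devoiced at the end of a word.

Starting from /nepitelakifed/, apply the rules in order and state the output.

nebidelagivet

Rule 1 (intervocalic voicing): /p/ is a voiceless obstruent between vowels /e/ and /i/, so it voices to [b]. /t/ is a voiceless obstruent between vowels /i/ and /e/, so it voices to [d]. /k/ is a voiceless obstruent between vowels /a/ and /i/, so it voices to [g]. /f/ is a voiceless obstruent between vowels /i/ and /e/, so it voices to [v]. /nepitelakifed/ → nebidelagived.
Rule 2 (high vowel syncope): no segment meets the environment; /nebidelagived/ is unchanged.
Rule 3 (final devoicing): /d/ is a voiced stop in word-final position, so it devoices to [t]. /nebidelagived/ → nebidelagivet.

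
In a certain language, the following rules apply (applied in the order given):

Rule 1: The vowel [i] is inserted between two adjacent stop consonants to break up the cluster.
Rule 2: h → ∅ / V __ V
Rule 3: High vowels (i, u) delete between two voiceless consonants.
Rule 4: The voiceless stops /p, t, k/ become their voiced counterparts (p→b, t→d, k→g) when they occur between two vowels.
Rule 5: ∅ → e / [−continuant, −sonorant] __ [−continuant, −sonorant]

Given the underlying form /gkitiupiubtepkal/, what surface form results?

giketiubiubidepekal

Rule 1 (stop-cluster i-epenthesis): /g/ and /k/ form a stop–stop cluster, so [i] is inserted between them. /b/ and /t/ form a stop–stop cluster, so [i] is inserted between them. /p/ and /k/ form a stop–stop cluster, so [i] is inserted between them. /gkitiupiubtepkal/ → gikitiupiubitepikal.
Rule 2 (intervocalic h-deletion): no segment meets the environment; /gikitiupiubitepikal/ is unchanged.
Rule 3 (high vowel syncope): /i/ is a high vowel flanked by voiceless consonants /k/ and /t/, so it deletes. /i/ is a high vowel flanked by voiceless consonants /p/ and /k/, so it deletes. /gikitiupiubitepikal/ → giktiupiubitepkal.
Rule 4 (intervocalic voicing): /p/ is a voiceless stop between vowels /u/ and /i/, so it voices to [b]. /t/ is a voiceless stop between vowels /i/ and /e/, so it voices to [d]. /giktiupiubitepkal/ → giktiubiubidepkal.
Rule 5 (stop-cluster e-epenthesis): /k/ and /t/ form a stop–stop cluster, so [e] is inserted between them. /p/ and /k/ form a stop–stop cluster, so [e] is inserted between them. /giktiubiubidepkal/ → giketiubiubidepekal.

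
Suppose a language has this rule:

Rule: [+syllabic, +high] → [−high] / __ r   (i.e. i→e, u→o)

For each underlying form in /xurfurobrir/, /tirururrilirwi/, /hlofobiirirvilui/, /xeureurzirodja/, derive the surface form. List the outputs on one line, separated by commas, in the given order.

xorforobrer, terororrilerwi, hlofobierervilui, xeoreorzerodja

/xurfurobrir/: /u/ is a high vowel immediately before /r/, so it lowers to [o]. /u/ is a high vowel immediately before /r/, so it lowers to [o]. /i/ is a high vowel immediately before /r/, so it lowers to [e]. → [xorforobrer].
/tirururrilirwi/: /i/ is a high vowel immediately before /r/, so it lowers to [e]. /u/ is a high vowel immediately before /r/, so it lowers to [o]. /u/ is a high vowel immediately before /r/, so it lowers to [o]. /i/ is a high vowel immediately before /r/, so it lowers to [e]. → [terororrilerwi].
/hlofobiirirvilui/: /i/ is a high vowel immediately before /r/, so it lowers to [e]. /i/ is a high vowel immediately before /r/, so it lowers to [e]. → [hlofobierervilui].
/xeureurzirodja/: /u/ is a high vowel immediately before /r/, so it lowers to [o]. /u/ is a high vowel immediately before /r/, so it lowers to [o]. /i/ is a high vowel immediately before /r/, so it lowers to [e]. → [xeoreorzerodja].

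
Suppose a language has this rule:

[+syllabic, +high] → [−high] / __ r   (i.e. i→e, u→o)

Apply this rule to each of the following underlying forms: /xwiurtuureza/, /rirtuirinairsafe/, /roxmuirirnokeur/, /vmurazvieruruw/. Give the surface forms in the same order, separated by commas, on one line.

/xwiurtuureza/: /u/ is a high vowel immediately before /r/, so it lowers to [o]. /u/ is a high vowel immediately before /r/, so it lowers to [o]. → [xwiortuoreza].
/rirtuirinairsafe/: /i/ is a high vowel immediately before /r/, so it lowers to [e]. /i/ is a high vowel immediately before /r/, so it lowers to [e]. /i/ is a high vowel immediately before /r/, so it lowers to [e]. → [rertuerinaersafe].
/roxmuirirnokeur/: /i/ is a high vowel immediately before /r/, so it lowers to [e]. /i/ is a high vowel immediately before /r/, so it lowers to [e]. /u/ is a high vowel immediately before /r/, so it lowers to [o]. → [roxmuerernokeor].
/vmurazvieruruw/: /u/ is a high vowel immediately before /r/, so it lowers to [o]. /u/ is a high vowel immediately before /r/, so it lowers to [o]. → [vmorazvieroruw].

xwiortuoreza, rertuerinaersafe, roxmuerernokeor, vmorazvieroruw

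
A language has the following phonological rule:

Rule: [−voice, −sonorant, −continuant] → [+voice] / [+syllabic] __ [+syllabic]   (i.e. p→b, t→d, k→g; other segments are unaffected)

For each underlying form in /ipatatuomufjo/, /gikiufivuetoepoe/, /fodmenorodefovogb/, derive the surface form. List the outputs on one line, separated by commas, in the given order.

/ipatatuomufjo/: /p/ is a voiceless stop between vowels /i/ and /a/, so it voices to [b]. /t/ is a voiceless stop between vowels /a/ and /a/, so it voices to [d]. /t/ is a voiceless stop between vowels /a/ and /u/, so it voices to [d]. → [ibadaduomufjo].
/gikiufivuetoepoe/: /k/ is a voiceless stop between vowels /i/ and /i/, so it voices to [g]. /t/ is a voiceless stop between vowels /e/ and /o/, so it voices to [d]. /p/ is a voiceless stop between vowels /e/ and /o/, so it voices to [b]. → [gigiufivuedoeboe].
/fodmenorodefovogb/: the rule's environment is not met; surfaces unchanged as [fodmenorodefovogb].

ibadaduomufjo, gigiufivuedoeboe, fodmenorodefovogb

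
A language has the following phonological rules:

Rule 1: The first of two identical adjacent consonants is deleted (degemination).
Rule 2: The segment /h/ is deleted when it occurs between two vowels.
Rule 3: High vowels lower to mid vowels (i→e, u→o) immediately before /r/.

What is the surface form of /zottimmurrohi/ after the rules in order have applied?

Rule 1 (degemination): /tt/ is a geminate; the first /t/ deletes. /mm/ is a geminate; the first /m/ deletes. /rr/ is a geminate; the first /r/ deletes. /zottimmurrohi/ → zotimurohi.
Rule 2 (intervocalic h-deletion): /h/ occurs between vowels /o/ and /i/, so it deletes. /zotimurohi/ → zotimuroi.
Rule 3 (pre-rhotic lowering): /u/ is a high vowel immediately before /r/, so it lowers to [o]. /zotimuroi/ → zotimoroi.

zotimoroi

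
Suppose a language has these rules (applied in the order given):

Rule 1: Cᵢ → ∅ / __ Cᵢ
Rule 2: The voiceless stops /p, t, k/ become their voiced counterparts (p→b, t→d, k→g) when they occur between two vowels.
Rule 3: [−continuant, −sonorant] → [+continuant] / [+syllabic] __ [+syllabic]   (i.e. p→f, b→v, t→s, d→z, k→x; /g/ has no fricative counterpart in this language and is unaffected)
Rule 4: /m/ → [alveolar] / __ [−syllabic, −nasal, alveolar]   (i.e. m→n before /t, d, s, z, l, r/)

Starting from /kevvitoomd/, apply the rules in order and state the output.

kevizoond

Rule 1 (degemination): /vv/ is a geminate; the first /v/ deletes. /kevvitoomd/ → kevitoomd.
Rule 2 (intervocalic voicing): /t/ is a voiceless stop between vowels /i/ and /o/, so it voices to [d]. /kevitoomd/ → kevidoomd.
Rule 3 (intervocalic spirantization): /d/ is a stop between vowels /i/ and /o/, so it spirantizes to the fricative [z]. /kevidoomd/ → kevizoomd.
Rule 4 (nasal place assimilation): /m/ precedes the alveolar consonant /d/, so it assimilates in place to [n]. /kevizoomd/ → kevizoond.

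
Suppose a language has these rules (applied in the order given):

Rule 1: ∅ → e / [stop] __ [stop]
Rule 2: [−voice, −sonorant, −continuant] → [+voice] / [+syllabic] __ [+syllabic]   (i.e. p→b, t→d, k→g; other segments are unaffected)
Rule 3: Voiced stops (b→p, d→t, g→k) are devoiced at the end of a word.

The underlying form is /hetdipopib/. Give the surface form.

hededibobip

Rule 1 (stop-cluster e-epenthesis): /t/ and /d/ form a stop–stop cluster, so [e] is inserted between them. /hetdipopib/ → hetedipopib.
Rule 2 (intervocalic voicing): /t/ is a voiceless stop between vowels /e/ and /e/, so it voices to [d]. /p/ is a voiceless stop between vowels /i/ and /o/, so it voices to [b]. /p/ is a voiceless stop between vowels /o/ and /i/, so it voices to [b]. /hetedipopib/ → hededibobib.
Rule 3 (final devoicing): /b/ is a voiced stop in word-final position, so it devoices to [p]. /hededibobib/ → hededibobip.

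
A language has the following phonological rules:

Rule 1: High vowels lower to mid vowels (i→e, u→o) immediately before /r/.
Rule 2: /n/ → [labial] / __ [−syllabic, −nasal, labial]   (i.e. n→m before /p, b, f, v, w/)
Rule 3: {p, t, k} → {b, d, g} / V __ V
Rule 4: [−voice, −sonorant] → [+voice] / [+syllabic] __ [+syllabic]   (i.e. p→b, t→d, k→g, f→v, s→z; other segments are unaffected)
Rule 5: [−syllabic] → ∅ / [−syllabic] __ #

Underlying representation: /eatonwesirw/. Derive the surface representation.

eadomwezer

Rule 1 (pre-rhotic lowering): /i/ is a high vowel immediately before /r/, so it lowers to [e]. /eatonwesirw/ → eatonweserw.
Rule 2 (nasal place assimilation): /n/ precedes the labial consonant /w/, so it assimilates in place to [m]. /eatonweserw/ → eatomweserw.
Rule 3 (intervocalic voicing): /t/ is a voiceless stop between vowels /a/ and /o/, so it voices to [d]. /eatomweserw/ → eadomweserw.
Rule 4 (intervocalic voicing): /s/ is a voiceless obstruent between vowels /e/ and /e/, so it voices to [z]. /eadomweserw/ → eadomwezerw.
Rule 5 (final cluster simplification): /w/ is the second consonant of a word-final cluster /rw/, so it deletes. /eadomwezerw/ → eadomwezer.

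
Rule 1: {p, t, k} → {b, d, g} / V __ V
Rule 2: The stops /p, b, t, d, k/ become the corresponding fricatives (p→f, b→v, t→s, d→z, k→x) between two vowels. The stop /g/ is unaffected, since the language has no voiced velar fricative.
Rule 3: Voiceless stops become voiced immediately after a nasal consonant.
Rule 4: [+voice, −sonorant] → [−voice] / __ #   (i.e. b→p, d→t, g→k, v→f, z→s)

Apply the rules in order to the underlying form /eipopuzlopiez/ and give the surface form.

eivovuzlovies

Rule 1 (intervocalic voicing): /p/ is a voiceless stop between vowels /i/ and /o/, so it voices to [b]. /p/ is a voiceless stop between vowels /o/ and /u/, so it voices to [b]. /p/ is a voiceless stop between vowels /o/ and /i/, so it voices to [b]. /eipopuzlopiez/ → eibobuzlobiez.
Rule 2 (intervocalic spirantization): /b/ is a stop between vowels /i/ and /o/, so it spirantizes to the fricative [v]. /b/ is a stop between vowels /o/ and /u/, so it spirantizes to the fricative [v]. /b/ is a stop between vowels /o/ and /i/, so it spirantizes to the fricative [v]. /eibobuzlobiez/ → eivovuzloviez.
Rule 3 (post-nasal voicing): no segment meets the environment; /eivovuzloviez/ is unchanged.
Rule 4 (final devoicing): /z/ is a voiced obstruent in word-final position, so it devoices to [s]. /eivovuzloviez/ → eivovuzlovies.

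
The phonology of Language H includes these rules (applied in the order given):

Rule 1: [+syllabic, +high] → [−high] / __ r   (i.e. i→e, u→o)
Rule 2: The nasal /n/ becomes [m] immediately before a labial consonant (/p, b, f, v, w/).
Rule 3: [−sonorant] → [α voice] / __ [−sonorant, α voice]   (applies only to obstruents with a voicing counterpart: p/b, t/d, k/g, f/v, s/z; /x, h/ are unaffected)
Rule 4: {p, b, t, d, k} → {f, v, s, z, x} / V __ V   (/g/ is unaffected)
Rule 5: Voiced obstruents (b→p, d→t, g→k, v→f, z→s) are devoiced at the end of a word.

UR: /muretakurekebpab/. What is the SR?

moresaxorexeppap

Rule 1 (pre-rhotic lowering): /u/ is a high vowel immediately before /r/, so it lowers to [o]. /u/ is a high vowel immediately before /r/, so it lowers to [o]. /muretakurekebpab/ → moretakorekebpab.
Rule 2 (nasal place assimilation): no segment meets the environment; /moretakorekebpab/ is unchanged.
Rule 3 (regressive voicing assimilation): /b/ precedes the voiceless obstruent /p/, so it devoices to [p] by assimilation. /moretakorekebpab/ → moretakorekeppab.
Rule 4 (intervocalic spirantization): /t/ is a stop between vowels /e/ and /a/, so it spirantizes to the fricative [s]. /k/ is a stop between vowels /a/ and /o/, so it spirantizes to the fricative [x]. /k/ is a stop between vowels /e/ and /e/, so it spirantizes to the fricative [x]. /moretakorekeppab/ → moresaxorexeppab.
Rule 5 (final devoicing): /b/ is a voiced obstruent in word-final position, so it devoices to [p]. /moresaxorexeppab/ → moresaxorexeppap.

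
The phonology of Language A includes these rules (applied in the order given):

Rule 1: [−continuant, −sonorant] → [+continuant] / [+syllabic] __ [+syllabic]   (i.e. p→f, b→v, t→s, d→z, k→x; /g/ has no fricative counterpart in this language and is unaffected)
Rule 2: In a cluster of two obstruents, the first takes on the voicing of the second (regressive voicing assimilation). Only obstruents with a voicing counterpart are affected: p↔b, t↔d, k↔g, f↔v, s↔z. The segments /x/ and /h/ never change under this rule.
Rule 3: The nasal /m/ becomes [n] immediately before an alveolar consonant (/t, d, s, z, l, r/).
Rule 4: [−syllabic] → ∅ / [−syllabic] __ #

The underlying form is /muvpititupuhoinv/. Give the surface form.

mufpisisufuhoin

Rule 1 (intervocalic spirantization): /t/ is a stop between vowels /i/ and /i/, so it spirantizes to the fricative [s]. /t/ is a stop between vowels /i/ and /u/, so it spirantizes to the fricative [s]. /p/ is a stop between vowels /u/ and /u/, so it spirantizes to the fricative [f]. /muvpititupuhoinv/ → muvpisisufuhoinv.
Rule 2 (regressive voicing assimilation): /v/ precedes the voiceless obstruent /p/, so it devoices to [f] by assimilation. /muvpisisufuhoinv/ → mufpisisufuhoinv.
Rule 3 (nasal place assimilation): no segment meets the environment; /mufpisisufuhoinv/ is unchanged.
Rule 4 (final cluster simplification): /v/ is the second consonant of a word-final cluster /nv/, so it deletes. /mufpisisufuhoinv/ → mufpisisufuhoin.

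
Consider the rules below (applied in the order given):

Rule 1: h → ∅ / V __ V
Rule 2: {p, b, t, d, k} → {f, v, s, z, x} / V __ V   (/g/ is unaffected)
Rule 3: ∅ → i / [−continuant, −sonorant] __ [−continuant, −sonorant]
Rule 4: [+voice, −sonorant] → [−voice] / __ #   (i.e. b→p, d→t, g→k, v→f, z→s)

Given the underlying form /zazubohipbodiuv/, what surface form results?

zazuvoipiboziuf

Rule 1 (intervocalic h-deletion): /h/ occurs between vowels /o/ and /i/, so it deletes. /zazubohipbodiuv/ → zazuboipbodiuv.
Rule 2 (intervocalic spirantization): /b/ is a stop between vowels /u/ and /o/, so it spirantizes to the fricative [v]. /d/ is a stop between vowels /o/ and /i/, so it spirantizes to the fricative [z]. /zazuboipbodiuv/ → zazuvoipboziuv.
Rule 3 (stop-cluster i-epenthesis): /p/ and /b/ form a stop–stop cluster, so [i] is inserted between them. /zazuvoipboziuv/ → zazuvoipiboziuv.
Rule 4 (final devoicing): /v/ is a voiced obstruent in word-final position, so it devoices to [f]. /zazuvoipiboziuv/ → zazuvoipiboziuf.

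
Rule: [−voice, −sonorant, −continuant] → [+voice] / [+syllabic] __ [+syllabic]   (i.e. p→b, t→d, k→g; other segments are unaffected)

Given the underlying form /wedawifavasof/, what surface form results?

wedawifavasof

No segment of /wedawifavasof/ meets the structural description of the rule, so the form surfaces unchanged.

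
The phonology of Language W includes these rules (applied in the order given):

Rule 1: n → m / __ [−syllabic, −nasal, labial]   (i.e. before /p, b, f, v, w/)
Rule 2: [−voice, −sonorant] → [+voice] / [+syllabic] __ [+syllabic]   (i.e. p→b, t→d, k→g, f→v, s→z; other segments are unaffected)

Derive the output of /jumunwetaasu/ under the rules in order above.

jumumwedaazu

Rule 1 (nasal place assimilation): /n/ precedes the labial consonant /w/, so it assimilates in place to [m]. /jumunwetaasu/ → jumumwetaasu.
Rule 2 (intervocalic voicing): /t/ is a voiceless obstruent between vowels /e/ and /a/, so it voices to [d]. /s/ is a voiceless obstruent between vowels /a/ and /u/, so it voices to [z]. /jumumwetaasu/ → jumumwedaazu.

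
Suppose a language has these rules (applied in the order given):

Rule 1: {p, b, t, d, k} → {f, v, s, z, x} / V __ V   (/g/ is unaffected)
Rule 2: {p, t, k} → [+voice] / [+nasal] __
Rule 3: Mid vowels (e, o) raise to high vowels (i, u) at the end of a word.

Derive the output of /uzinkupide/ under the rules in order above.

Rule 1 (intervocalic spirantization): /p/ is a stop between vowels /u/ and /i/, so it spirantizes to the fricative [f]. /d/ is a stop between vowels /i/ and /e/, so it spirantizes to the fricative [z]. /uzinkupide/ → uzinkufize.
Rule 2 (post-nasal voicing): /k/ is a voiceless stop immediately after the nasal /n/, so it voices to [g]. /uzinkufize/ → uzingufize.
Rule 3 (final vowel raising): /e/ is a mid vowel in word-final position, so it raises to [i]. /uzingufize/ → uzingufizi.

uzingufizi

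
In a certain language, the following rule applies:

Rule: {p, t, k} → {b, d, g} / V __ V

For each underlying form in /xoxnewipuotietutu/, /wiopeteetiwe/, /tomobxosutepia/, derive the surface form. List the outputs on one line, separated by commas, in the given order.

/xoxnewipuotietutu/: /p/ is a voiceless stop between vowels /i/ and /u/, so it voices to [b]. /t/ is a voiceless stop between vowels /o/ and /i/, so it voices to [d]. /t/ is a voiceless stop between vowels /e/ and /u/, so it voices to [d]. /t/ is a voiceless stop between vowels /u/ and /u/, so it voices to [d]. → [xoxnewibuodiedudu].
/wiopeteetiwe/: /p/ is a voiceless stop between vowels /o/ and /e/, so it voices to [b]. /t/ is a voiceless stop between vowels /e/ and /e/, so it voices to [d]. /t/ is a voiceless stop between vowels /e/ and /i/, so it voices to [d]. → [wiobedeediwe].
/tomobxosutepia/: /t/ is a voiceless stop between vowels /u/ and /e/, so it voices to [d]. /p/ is a voiceless stop between vowels /e/ and /i/, so it voices to [b]. → [tomobxosudebia].

xoxnewibuodiedudu, wiobedeediwe, tomobxosudebia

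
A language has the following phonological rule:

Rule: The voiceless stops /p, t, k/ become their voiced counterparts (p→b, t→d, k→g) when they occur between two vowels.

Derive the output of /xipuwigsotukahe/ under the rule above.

/p/ is a voiceless stop between vowels /i/ and /u/, so it voices to [b].
/t/ is a voiceless stop between vowels /o/ and /u/, so it voices to [d].
/k/ is a voiceless stop between vowels /u/ and /a/, so it voices to [g].
Surface form: [xibuwigsodugahe].

xibuwigsodugahe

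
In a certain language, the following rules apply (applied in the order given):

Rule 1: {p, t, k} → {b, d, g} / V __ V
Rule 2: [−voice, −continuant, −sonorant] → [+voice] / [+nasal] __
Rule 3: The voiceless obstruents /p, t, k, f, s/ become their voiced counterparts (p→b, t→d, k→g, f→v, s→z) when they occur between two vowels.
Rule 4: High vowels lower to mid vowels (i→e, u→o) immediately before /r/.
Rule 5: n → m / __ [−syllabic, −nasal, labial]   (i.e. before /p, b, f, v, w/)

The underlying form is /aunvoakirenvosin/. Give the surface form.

aumvoageremvozin

Rule 1 (intervocalic voicing): /k/ is a voiceless stop between vowels /a/ and /i/, so it voices to [g]. /aunvoakirenvosin/ → aunvoagirenvosin.
Rule 2 (post-nasal voicing): no segment meets the environment; /aunvoagirenvosin/ is unchanged.
Rule 3 (intervocalic voicing): /s/ is a voiceless obstruent between vowels /o/ and /i/, so it voices to [z]. /aunvoagirenvosin/ → aunvoagirenvozin.
Rule 4 (pre-rhotic lowering): /i/ is a high vowel immediately before /r/, so it lowers to [e]. /aunvoagirenvozin/ → aunvoagerenvozin.
Rule 5 (nasal place assimilation): /n/ precedes the labial consonant /v/, so it assimilates in place to [m]. /n/ precedes the labial consonant /v/, so it assimilates in place to [m]. /aunvoagerenvozin/ → aumvoageremvozin.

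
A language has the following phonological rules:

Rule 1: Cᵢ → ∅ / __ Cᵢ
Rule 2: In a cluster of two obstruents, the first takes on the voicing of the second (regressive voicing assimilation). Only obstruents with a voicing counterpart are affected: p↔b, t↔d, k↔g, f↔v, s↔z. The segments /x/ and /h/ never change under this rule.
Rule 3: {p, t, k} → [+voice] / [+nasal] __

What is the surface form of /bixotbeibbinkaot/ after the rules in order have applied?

bixodbeibingaot

Rule 1 (degemination): /bb/ is a geminate; the first /b/ deletes. /bixotbeibbinkaot/ → bixotbeibinkaot.
Rule 2 (regressive voicing assimilation): /t/ precedes the voiced obstruent /b/, so it voices to [d] by assimilation. /bixotbeibinkaot/ → bixodbeibinkaot.
Rule 3 (post-nasal voicing): /k/ is a voiceless stop immediately after the nasal /n/, so it voices to [g]. /bixodbeibinkaot/ → bixodbeibingaot.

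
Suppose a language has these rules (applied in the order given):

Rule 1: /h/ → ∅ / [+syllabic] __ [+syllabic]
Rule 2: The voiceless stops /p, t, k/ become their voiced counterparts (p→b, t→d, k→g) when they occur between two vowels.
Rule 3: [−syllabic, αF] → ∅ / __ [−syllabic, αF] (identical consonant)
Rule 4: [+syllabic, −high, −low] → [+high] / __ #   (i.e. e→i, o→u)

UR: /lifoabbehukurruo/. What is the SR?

lifoabeuguruu

Rule 1 (intervocalic h-deletion): /h/ occurs between vowels /e/ and /u/, so it deletes. /lifoabbehukurruo/ → lifoabbeukurruo.
Rule 2 (intervocalic voicing): /k/ is a voiceless stop between vowels /u/ and /u/, so it voices to [g]. /lifoabbeukurruo/ → lifoabbeugurruo.
Rule 3 (degemination): /bb/ is a geminate; the first /b/ deletes. /rr/ is a geminate; the first /r/ deletes. /lifoabbeugurruo/ → lifoabeuguruo.
Rule 4 (final vowel raising): /o/ is a mid vowel in word-final position, so it raises to [u]. /lifoabeuguruo/ → lifoabeuguruu.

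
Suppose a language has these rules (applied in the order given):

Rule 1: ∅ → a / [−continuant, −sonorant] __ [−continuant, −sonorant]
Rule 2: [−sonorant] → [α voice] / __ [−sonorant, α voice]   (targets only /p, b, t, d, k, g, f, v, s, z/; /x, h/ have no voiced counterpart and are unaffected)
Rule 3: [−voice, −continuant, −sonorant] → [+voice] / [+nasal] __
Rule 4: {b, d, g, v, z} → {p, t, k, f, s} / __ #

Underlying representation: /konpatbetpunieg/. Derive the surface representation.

Rule 1 (stop-cluster a-epenthesis): /t/ and /b/ form a stop–stop cluster, so [a] is inserted between them. /t/ and /p/ form a stop–stop cluster, so [a] is inserted between them. /konpatbetpunieg/ → konpatabetapunieg.
Rule 2 (regressive voicing assimilation): no segment meets the environment; /konpatabetapunieg/ is unchanged.
Rule 3 (post-nasal voicing): /p/ is a voiceless stop immediately after the nasal /n/, so it voices to [b]. /konpatabetapunieg/ → konbatabetapunieg.
Rule 4 (final devoicing): /g/ is a voiced obstruent in word-final position, so it devoices to [k]. /konbatabetapunieg/ → konbatabetapuniek.

konbatabetapuniek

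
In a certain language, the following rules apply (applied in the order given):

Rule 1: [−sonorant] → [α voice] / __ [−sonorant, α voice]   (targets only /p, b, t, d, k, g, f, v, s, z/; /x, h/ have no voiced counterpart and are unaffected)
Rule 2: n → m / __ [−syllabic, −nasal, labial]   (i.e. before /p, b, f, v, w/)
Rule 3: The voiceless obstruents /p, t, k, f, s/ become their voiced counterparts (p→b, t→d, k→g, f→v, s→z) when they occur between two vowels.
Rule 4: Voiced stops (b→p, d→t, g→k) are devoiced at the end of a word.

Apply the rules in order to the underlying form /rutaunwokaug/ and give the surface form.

rudaumwogauk

Rule 1 (regressive voicing assimilation): no segment meets the environment; /rutaunwokaug/ is unchanged.
Rule 2 (nasal place assimilation): /n/ precedes the labial consonant /w/, so it assimilates in place to [m]. /rutaunwokaug/ → rutaumwokaug.
Rule 3 (intervocalic voicing): /t/ is a voiceless obstruent between vowels /u/ and /a/, so it voices to [d]. /k/ is a voiceless obstruent between vowels /o/ and /a/, so it voices to [g]. /rutaumwokaug/ → rudaumwogaug.
Rule 4 (final devoicing): /g/ is a voiced stop in word-final position, so it devoices to [k]. /rudaumwogaug/ → rudaumwogauk.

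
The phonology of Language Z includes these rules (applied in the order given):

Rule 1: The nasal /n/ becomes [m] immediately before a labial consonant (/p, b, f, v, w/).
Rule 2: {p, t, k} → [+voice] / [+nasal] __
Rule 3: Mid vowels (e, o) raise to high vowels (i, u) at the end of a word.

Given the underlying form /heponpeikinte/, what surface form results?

hepombeikindi

Rule 1 (nasal place assimilation): /n/ precedes the labial consonant /p/, so it assimilates in place to [m]. /heponpeikinte/ → hepompeikinte.
Rule 2 (post-nasal voicing): /p/ is a voiceless stop immediately after the nasal /m/, so it voices to [b]. /t/ is a voiceless stop immediately after the nasal /n/, so it voices to [d]. /hepompeikinte/ → hepombeikinde.
Rule 3 (final vowel raising): /e/ is a mid vowel in word-final position, so it raises to [i]. /hepombeikinde/ → hepombeikindi.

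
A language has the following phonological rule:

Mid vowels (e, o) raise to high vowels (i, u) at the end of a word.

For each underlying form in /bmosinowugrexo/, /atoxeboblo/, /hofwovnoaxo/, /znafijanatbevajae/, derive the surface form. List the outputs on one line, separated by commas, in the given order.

/bmosinowugrexo/: /o/ is a mid vowel in word-final position, so it raises to [u]. → [bmosinowugrexu].
/atoxeboblo/: /o/ is a mid vowel in word-final position, so it raises to [u]. → [atoxeboblu].
/hofwovnoaxo/: /o/ is a mid vowel in word-final position, so it raises to [u]. → [hofwovnoaxu].
/znafijanatbevajae/: /e/ is a mid vowel in word-final position, so it raises to [i]. → [znafijanatbevajai].

bmosinowugrexu, atoxeboblu, hofwovnoaxu, znafijanatbevajai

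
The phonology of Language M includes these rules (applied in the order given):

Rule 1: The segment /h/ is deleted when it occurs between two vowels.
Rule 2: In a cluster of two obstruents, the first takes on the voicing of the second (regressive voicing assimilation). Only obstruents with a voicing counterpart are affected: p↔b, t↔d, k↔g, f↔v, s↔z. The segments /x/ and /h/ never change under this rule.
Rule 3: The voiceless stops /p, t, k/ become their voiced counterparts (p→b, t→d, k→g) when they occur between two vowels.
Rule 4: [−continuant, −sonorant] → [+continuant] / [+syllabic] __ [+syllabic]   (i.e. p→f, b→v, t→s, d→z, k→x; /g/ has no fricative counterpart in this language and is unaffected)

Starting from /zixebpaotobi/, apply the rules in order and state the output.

Rule 1 (intervocalic h-deletion): no segment meets the environment; /zixebpaotobi/ is unchanged.
Rule 2 (regressive voicing assimilation): /b/ precedes the voiceless obstruent /p/, so it devoices to [p] by assimilation. /zixebpaotobi/ → zixeppaotobi.
Rule 3 (intervocalic voicing): /t/ is a voiceless stop between vowels /o/ and /o/, so it voices to [d]. /zixeppaotobi/ → zixeppaodobi.
Rule 4 (intervocalic spirantization): /d/ is a stop between vowels /o/ and /o/, so it spirantizes to the fricative [z]. /b/ is a stop between vowels /o/ and /i/, so it spirantizes to the fricative [v]. /zixeppaodobi/ → zixeppaozovi.

zixeppaozovi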